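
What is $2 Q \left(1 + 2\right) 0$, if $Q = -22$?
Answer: $0$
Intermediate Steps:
$2 Q \left(1 + 2\right) 0 = 2 \left(-22\right) \left(1 + 2\right) 0 = - 44 \cdot 3 \cdot 0 = \left(-44\right) 0 = 0$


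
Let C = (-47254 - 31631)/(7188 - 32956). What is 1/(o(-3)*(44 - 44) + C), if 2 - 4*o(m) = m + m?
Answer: 25768/78885 ≈ 0.32665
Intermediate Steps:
C = 78885/25768 (C = -78885/(-25768) = -78885*(-1/25768) = 78885/25768 ≈ 3.0614)
o(m) = 1/2 - m/2 (o(m) = 1/2 - (m + m)/4 = 1/2 - m/2)
1/(o(-3)*(44 - 44) + C) = 1/((1/2 - 1/2*(-3))*(44 - 44) + 78885/25768) = 1/((1/2 + 3/2)*0 + 78885/25768) = 1/(2*0 + 78885/25768) = 1/(0 + 78885/25768) = 1/(78885/25768) = 25768/78885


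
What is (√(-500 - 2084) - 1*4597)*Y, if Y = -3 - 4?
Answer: 32179 - 14*I*√646 ≈ 32179.0 - 355.83*I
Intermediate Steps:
Y = -7
(√(-500 - 2084) - 1*4597)*Y = (√(-500 - 2084) - 1*4597)*(-7) = (√(-2584) - 4597)*(-7) = (2*I*√646 - 4597)*(-7) = (-4597 + 2*I*√646)*(-7) = 32179 - 14*I*√646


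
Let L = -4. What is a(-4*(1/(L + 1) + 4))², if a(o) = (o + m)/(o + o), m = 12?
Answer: 1/121 ≈ 0.0082645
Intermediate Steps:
a(o) = (12 + o)/(2*o) (a(o) = (o + 12)/(o + o) = (12 + o)/((2*o)) = (12 + o)*(1/(2*o)) = (12 + o)/(2*o))
a(-4*(1/(L + 1) + 4))² = ((12 - 4*(1/(-4 + 1) + 4))/(2*((-4*(1/(-4 + 1) + 4)))))² = ((12 - 4*(1/(-3) + 4))/(2*((-4*(1/(-3) + 4)))))² = ((12 - 4*(-⅓ + 4))/(2*((-4*(-⅓ + 4)))))² = ((12 - 4*11/3)/(2*((-4*11/3))))² = ((12 - 44/3)/(2*(-44/3)))² = ((½)*(-3/44)*(-8/3))² = (1/11)² = 1/121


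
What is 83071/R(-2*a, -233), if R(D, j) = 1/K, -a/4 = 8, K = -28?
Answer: -2325988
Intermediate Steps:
a = -32 (a = -4*8 = -32)
R(D, j) = -1/28 (R(D, j) = 1/(-28) = -1/28)
83071/R(-2*a, -233) = 83071/(-1/28) = 83071*(-28) = -2325988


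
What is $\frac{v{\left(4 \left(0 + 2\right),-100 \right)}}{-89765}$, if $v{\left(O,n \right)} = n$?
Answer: $\frac{20}{17953} \approx 0.001114$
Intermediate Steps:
$\frac{v{\left(4 \left(0 + 2\right),-100 \right)}}{-89765} = - \frac{100}{-89765} = \left(-100\right) \left(- \frac{1}{89765}\right) = \frac{20}{17953}$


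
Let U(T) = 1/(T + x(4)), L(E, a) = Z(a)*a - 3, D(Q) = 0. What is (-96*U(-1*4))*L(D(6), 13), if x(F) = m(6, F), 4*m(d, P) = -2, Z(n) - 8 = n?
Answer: 5760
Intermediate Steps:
Z(n) = 8 + n
m(d, P) = -1/2 (m(d, P) = (1/4)*(-2) = -1/2)
L(E, a) = -3 + a*(8 + a) (L(E, a) = (8 + a)*a - 3 = a*(8 + a) - 3 = -3 + a*(8 + a))
x(F) = -1/2
U(T) = 1/(-1/2 + T) (U(T) = 1/(T - 1/2) = 1/(-1/2 + T))
(-96*U(-1*4))*L(D(6), 13) = (-192/(-1 + 2*(-1*4)))*(-3 + 13*(8 + 13)) = (-192/(-1 + 2*(-4)))*(-3 + 13*21) = (-192/(-1 - 8))*(-3 + 273) = -192/(-9)*270 = -192*(-1)/9*270 = -96*(-2/9)*270 = (64/3)*270 = 5760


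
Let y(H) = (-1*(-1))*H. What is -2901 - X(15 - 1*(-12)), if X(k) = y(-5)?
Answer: -2896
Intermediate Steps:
y(H) = H (y(H) = 1*H = H)
X(k) = -5
-2901 - X(15 - 1*(-12)) = -2901 - 1*(-5) = -2901 + 5 = -2896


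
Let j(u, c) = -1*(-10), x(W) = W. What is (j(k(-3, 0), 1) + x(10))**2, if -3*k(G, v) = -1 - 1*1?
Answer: 400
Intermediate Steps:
k(G, v) = 2/3 (k(G, v) = -(-1 - 1*1)/3 = -(-1 - 1)/3 = -1/3*(-2) = 2/3)
j(u, c) = 10
(j(k(-3, 0), 1) + x(10))**2 = (10 + 10)**2 = 20**2 = 400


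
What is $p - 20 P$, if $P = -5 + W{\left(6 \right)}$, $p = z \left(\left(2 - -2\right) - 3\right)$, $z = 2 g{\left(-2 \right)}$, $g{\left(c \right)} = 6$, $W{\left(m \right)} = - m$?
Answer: $232$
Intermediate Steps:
$z = 12$ ($z = 2 \cdot 6 = 12$)
$p = 12$ ($p = 12 \left(\left(2 - -2\right) - 3\right) = 12 \left(\left(2 + 2\right) - 3\right) = 12 \left(4 - 3\right) = 12 \cdot 1 = 12$)
$P = -11$ ($P = -5 - 6 = -11$)
$p - 20 P = 12 - -220 = 12 + 220 = 232$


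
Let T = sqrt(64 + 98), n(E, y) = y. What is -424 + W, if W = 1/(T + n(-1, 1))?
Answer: -68265/161 + 9*sqrt(2)/161 ≈ -423.93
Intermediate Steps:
T = 9*sqrt(2) (T = sqrt(162) = 9*sqrt(2) ≈ 12.728)
W = 1/(1 + 9*sqrt(2)) (W = 1/(9*sqrt(2) + 1) = 1/(1 + 9*sqrt(2)) ≈ 0.072844)
-424 + W = -424 + (-1/161 + 9*sqrt(2)/161) = -68265/161 + 9*sqrt(2)/161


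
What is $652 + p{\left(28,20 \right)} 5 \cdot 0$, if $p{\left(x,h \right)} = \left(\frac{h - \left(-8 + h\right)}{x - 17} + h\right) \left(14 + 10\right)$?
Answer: $652$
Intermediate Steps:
$p{\left(x,h \right)} = 24 h + \frac{192}{-17 + x}$ ($p{\left(x,h \right)} = \left(\frac{8}{-17 + x} + h\right) 24 = \left(h + \frac{8}{-17 + x}\right) 24 = 24 h + \frac{192}{-17 + x}$)
$652 + p{\left(28,20 \right)} 5 \cdot 0 = 652 + \frac{24 \left(8 - 340 + 20 \cdot 28\right)}{-17 + 28} \cdot 5 \cdot 0 = 652 + \frac{24 \left(8 - 340 + 560\right)}{11} \cdot 0 = 652 + 24 \cdot \frac{1}{11} \cdot 228 \cdot 0 = 652 + \frac{5472}{11} \cdot 0 = 652 + 0 = 652$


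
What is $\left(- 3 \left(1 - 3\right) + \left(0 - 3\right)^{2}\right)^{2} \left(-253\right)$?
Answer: $-56925$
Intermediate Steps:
$\left(- 3 \left(1 - 3\right) + \left(0 - 3\right)^{2}\right)^{2} \left(-253\right) = \left(\left(-3\right) \left(-2\right) + \left(-3\right)^{2}\right)^{2} \left(-253\right) = \left(6 + 9\right)^{2} \left(-253\right) = 15^{2} \left(-253\right) = 225 \left(-253\right) = -56925$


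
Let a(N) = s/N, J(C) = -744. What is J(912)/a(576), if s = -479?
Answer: 428544/479 ≈ 894.66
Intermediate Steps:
a(N) = -479/N
J(912)/a(576) = -744/((-479/576)) = -744/((-479*1/576)) = -744/(-479/576) = -744*(-576/479) = 428544/479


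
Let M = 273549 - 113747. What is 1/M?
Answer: 1/159802 ≈ 6.2577e-6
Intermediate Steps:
M = 159802
1/M = 1/159802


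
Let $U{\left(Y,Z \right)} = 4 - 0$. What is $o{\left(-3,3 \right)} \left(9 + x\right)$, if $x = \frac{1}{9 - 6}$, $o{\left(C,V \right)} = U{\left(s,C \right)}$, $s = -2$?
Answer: $\frac{112}{3} \approx 37.333$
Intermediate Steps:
$U{\left(Y,Z \right)} = 4$ ($U{\left(Y,Z \right)} = 4 + 0 = 4$)
$o{\left(C,V \right)} = 4$
$x = \frac{1}{3} \approx 0.33333$
$o{\left(-3,3 \right)} \left(9 + x\right) = 4 \left(9 + \frac{1}{3}\right) = 4 \cdot \frac{28}{3} = \frac{112}{3}$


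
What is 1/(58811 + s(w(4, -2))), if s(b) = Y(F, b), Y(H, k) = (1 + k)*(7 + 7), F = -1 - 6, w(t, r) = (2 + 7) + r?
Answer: 1/58923 ≈ 1.6971e-5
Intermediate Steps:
w(t, r) = 9 + r
F = -7
Y(H, k) = 14 + 14*k (Y(H, k) = (1 + k)*14 = 14 + 14*k)
s(b) = 14 + 14*b
1/(58811 + s(w(4, -2))) = 1/(58811 + (14 + 14*(9 - 2))) = 1/(58811 + (14 + 14*7)) = 1/(58811 + (14 + 98)) = 1/(58811 + 112) = 1/58923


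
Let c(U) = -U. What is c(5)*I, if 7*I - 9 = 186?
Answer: -975/7 ≈ -139.29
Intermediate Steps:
I = 195/7 (I = 9/7 + (⅐)*186 = 9/7 + 186/7 = 195/7 ≈ 27.857)
c(5)*I = -1*5*(195/7) = -5*195/7 = -975/7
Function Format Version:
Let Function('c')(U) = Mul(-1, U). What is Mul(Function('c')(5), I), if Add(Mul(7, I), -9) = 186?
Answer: Rational(-975, 7) ≈ -139.29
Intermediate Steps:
I = Rational(195, 7) (I = Add(Rational(9, 7), Mul(Rational(1, 7), 186)) = Add(Rational(9, 7), Rational(186, 7)) = Rational(195, 7) ≈ 27.857)
Mul(Function('c')(5), I) = Mul(Mul(-1, 5), Rational(195, 7)) = Mul(-5, Rational(195, 7)) = Rational(-975, 7)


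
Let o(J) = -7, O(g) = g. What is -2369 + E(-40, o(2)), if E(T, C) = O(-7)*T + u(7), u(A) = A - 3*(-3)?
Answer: -2073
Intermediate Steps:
u(A) = 9 + A (u(A) = A + 9 = 9 + A)
E(T, C) = 16 - 7*T (E(T, C) = -7*T + (9 + 7) = -7*T + 16 = 16 - 7*T)
-2369 + E(-40, o(2)) = -2369 + (16 - 7*(-40)) = -2369 + (16 + 280) = -2369 + 296 = -2073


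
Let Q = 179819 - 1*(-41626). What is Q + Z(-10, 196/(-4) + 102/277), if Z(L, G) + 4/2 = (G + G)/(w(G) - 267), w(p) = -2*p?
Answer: 10411612473/47017 ≈ 2.2144e+5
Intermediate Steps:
Z(L, G) = -2 + 2*G/(-267 - 2*G) (Z(L, G) = -2 + (G + G)/(-2*G - 267) = -2 + (2*G)/(-267 - 2*G) = -2 + 2*G/(-267 - 2*G))
Q = 221445 (Q = 179819 + 41626 = 221445)
Q + Z(-10, 196/(-4) + 102/277) = 221445 + 6*(-89 - (196/(-4) + 102/277))/(267 + 2*(196/(-4) + 102/277)) = 221445 + 6*(-89 - (196*(-1/4) + 102*(1/277)))/(267 + 2*(196*(-1/4) + 102*(1/277))) = 221445 + 6*(-89 - (-49 + 102/277))/(267 + 2*(-49 + 102/277)) = 221445 + 6*(-89 - 1*(-13471/277))/(267 + 2*(-13471/277)) = 221445 + 6*(-89 + 13471/277)/(267 - 26942/277) = 221445 + 6*(-11182/277)/(47017/277) = 221445 + 6*(277/47017)*(-11182/277) = 221445 - 67092/47017 = 10411612473/47017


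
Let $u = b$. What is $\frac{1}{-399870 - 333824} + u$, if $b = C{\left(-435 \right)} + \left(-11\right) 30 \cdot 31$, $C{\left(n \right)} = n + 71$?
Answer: $- \frac{7772754237}{733694} \approx -10594.0$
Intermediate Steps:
$C{\left(n \right)} = 71 + n$
$b = -10594$ ($b = \left(71 - 435\right) + \left(-11\right) 30 \cdot 31 = -364 - 10230 = -10594$)
$u = -10594$
$\frac{1}{-399870 - 333824} + u = \frac{1}{-399870 - 333824} - 10594 = \frac{1}{-733694} - 10594 = - \frac{1}{733694} - 10594 = - \frac{7772754237}{733694}$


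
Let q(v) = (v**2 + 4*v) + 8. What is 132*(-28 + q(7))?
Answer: 7524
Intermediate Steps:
q(v) = 8 + v**2 + 4*v
132*(-28 + q(7)) = 132*(-28 + (8 + 7**2 + 4*7)) = 132*(-28 + (8 + 49 + 28)) = 132*(-28 + 85) = 132*57 = 7524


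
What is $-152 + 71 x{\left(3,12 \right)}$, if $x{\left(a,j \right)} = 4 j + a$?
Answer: $3469$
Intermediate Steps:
$x{\left(a,j \right)} = a + 4 j$
$-152 + 71 x{\left(3,12 \right)} = -152 + 71 \left(3 + 4 \cdot 12\right) = -152 + 71 \left(3 + 48\right) = -152 + 71 \cdot 51 = -152 + 3621 = 3469$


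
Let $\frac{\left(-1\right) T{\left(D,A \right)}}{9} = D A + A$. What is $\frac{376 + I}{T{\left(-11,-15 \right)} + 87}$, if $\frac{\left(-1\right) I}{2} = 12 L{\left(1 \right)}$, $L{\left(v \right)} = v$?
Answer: $- \frac{352}{1263} \approx -0.2787$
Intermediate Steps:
$T{\left(D,A \right)} = - 9 A - 9 A D$ ($T{\left(D,A \right)} = - 9 \left(D A + A\right) = - 9 \left(A D + A\right) = - 9 \left(A + A D\right) = - 9 A - 9 A D$)
$I = -24$ ($I = - 2 \cdot 12 \cdot 1 = \left(-2\right) 12 = -24$)
$\frac{376 + I}{T{\left(-11,-15 \right)} + 87} = \frac{376 - 24}{\left(-9\right) \left(-15\right) \left(1 - 11\right) + 87} = \frac{352}{\left(-9\right) \left(-15\right) \left(-10\right) + 87} = \frac{352}{-1350 + 87} = \frac{352}{-1263} = 352 \left(- \frac{1}{1263}\right) = - \frac{352}{1263}$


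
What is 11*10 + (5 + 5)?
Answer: 120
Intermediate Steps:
11*10 + (5 + 5) = 110 + 10 = 120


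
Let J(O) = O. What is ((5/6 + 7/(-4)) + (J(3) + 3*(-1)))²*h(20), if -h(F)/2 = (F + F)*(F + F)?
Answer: -24200/9 ≈ -2688.9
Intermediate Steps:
h(F) = -8*F² (h(F) = -2*(F + F)*(F + F) = -2*2*F*2*F = -8*F²)
((5/6 + 7/(-4)) + (J(3) + 3*(-1)))²*h(20) = ((5/6 + 7/(-4)) + (3 + 3*(-1)))²*(-8*20²) = ((5*(⅙) + 7*(-¼)) + (3 - 3))²*(-8*400) = ((⅚ - 7/4) + 0)²*(-3200) = (-11/12 + 0)²*(-3200) = (-11/12)²*(-3200) = (121/144)*(-3200) = -24200/9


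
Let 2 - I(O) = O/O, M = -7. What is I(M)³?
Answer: 1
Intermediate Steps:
I(O) = 1 (I(O) = 2 - O/O = 2 - 1*1 = 2 - 1 = 1)
I(M)³ = 1³ = 1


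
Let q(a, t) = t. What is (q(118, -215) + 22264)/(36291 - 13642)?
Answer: 22049/22649 ≈ 0.97351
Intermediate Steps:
(q(118, -215) + 22264)/(36291 - 13642) = (-215 + 22264)/(36291 - 13642) = 22049/22649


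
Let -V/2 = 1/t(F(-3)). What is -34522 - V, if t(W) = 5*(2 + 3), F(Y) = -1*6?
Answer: -863048/25 ≈ -34522.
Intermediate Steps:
F(Y) = -6
t(W) = 25 (t(W) = 5*5 = 25)
V = -2/25 ≈ -0.080000
-34522 - V = -34522 - 1*(-2/25) = -34522 + 2/25 = -863048/25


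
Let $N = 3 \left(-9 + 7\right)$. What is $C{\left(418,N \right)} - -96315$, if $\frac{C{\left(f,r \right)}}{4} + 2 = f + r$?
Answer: $97955$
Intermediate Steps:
$N = -6$ ($N = 3 \left(-2\right) = -6$)
$C{\left(f,r \right)} = -8 + 4 f + 4 r$ ($C{\left(f,r \right)} = -8 + 4 \left(f + r\right) = -8 + \left(4 f + 4 r\right) = -8 + 4 f + 4 r$)
$C{\left(418,N \right)} - -96315 = \left(-8 + 4 \cdot 418 + 4 \left(-6\right)\right) - -96315 = \left(-8 + 1672 - 24\right) + \left(-73467 + 169782\right) = 1640 + 96315 = 97955$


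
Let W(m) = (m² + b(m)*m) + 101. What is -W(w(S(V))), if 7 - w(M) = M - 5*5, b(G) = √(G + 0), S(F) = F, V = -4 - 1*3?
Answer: -1622 - 39*√39 ≈ -1865.6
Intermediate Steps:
V = -7 (V = -4 - 3 = -7)
b(G) = √G
w(M) = 32 - M (w(M) = 7 - (M - 5*5) = 7 - (M - 25) = 7 - (-25 + M) = 7 + (25 - M) = 32 - M)
W(m) = 101 + m² + m^(3/2) (W(m) = (m² + √m*m) + 101 = (m² + m^(3/2)) + 101 = 101 + m² + m^(3/2))
-W(w(S(V))) = -(101 + (32 - 1*(-7))² + (32 - 1*(-7))^(3/2)) = -(101 + (32 + 7)² + (32 + 7)^(3/2)) = -(101 + 39² + 39^(3/2)) = -(101 + 1521 + 39*√39) = -(1622 + 39*√39) = -1622 - 39*√39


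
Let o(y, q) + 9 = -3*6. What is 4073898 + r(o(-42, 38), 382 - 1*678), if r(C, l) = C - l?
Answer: 4074167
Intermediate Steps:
o(y, q) = -27 (o(y, q) = -9 - 3*6 = -9 - 18 = -27)
4073898 + r(o(-42, 38), 382 - 1*678) = 4073898 + (-27 - (382 - 1*678)) = 4073898 + (-27 - (382 - 678)) = 4073898 + (-27 - 1*(-296)) = 4073898 + (-27 + 296) = 4073898 + 269 = 4074167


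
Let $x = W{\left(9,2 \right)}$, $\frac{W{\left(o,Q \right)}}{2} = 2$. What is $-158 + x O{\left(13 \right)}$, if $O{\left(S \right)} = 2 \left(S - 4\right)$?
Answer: $-86$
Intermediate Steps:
$W{\left(o,Q \right)} = 4$ ($W{\left(o,Q \right)} = 2 \cdot 2 = 4$)
$x = 4$
$O{\left(S \right)} = -8 + 2 S$ ($O{\left(S \right)} = 2 \left(-4 + S\right) = -8 + 2 S$)
$-158 + x O{\left(13 \right)} = -158 + 4 \left(-8 + 2 \cdot 13\right) = -158 + 4 \left(-8 + 26\right) = -158 + 4 \cdot 18 = -158 + 72 = -86$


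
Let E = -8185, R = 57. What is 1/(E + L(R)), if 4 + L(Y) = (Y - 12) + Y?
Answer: -1/8087 ≈ -0.00012366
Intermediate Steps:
L(Y) = -16 + 2*Y (L(Y) = -4 + ((Y - 12) + Y) = -4 + ((-12 + Y) + Y) = -4 + (-12 + 2*Y) = -16 + 2*Y)
1/(E + L(R)) = 1/(-8185 + (-16 + 2*57)) = 1/(-8185 + (-16 + 114)) = 1/(-8185 + 98) = 1/(-8087) = -1/8087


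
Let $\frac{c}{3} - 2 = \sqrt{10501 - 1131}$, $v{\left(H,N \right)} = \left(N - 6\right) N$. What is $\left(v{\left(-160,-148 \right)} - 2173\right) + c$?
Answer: $20625 + 3 \sqrt{9370} \approx 20915.0$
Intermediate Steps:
$v{\left(H,N \right)} = N \left(-6 + N\right)$ ($v{\left(H,N \right)} = \left(-6 + N\right) N = N \left(-6 + N\right)$)
$c = 6 + 3 \sqrt{9370}$ ($c = 6 + 3 \sqrt{10501 - 1131} = 6 + 3 \sqrt{9370} \approx 296.4$)
$\left(v{\left(-160,-148 \right)} - 2173\right) + c = \left(- 148 \left(-6 - 148\right) - 2173\right) + \left(6 + 3 \sqrt{9370}\right) = \left(\left(-148\right) \left(-154\right) - 2173\right) + \left(6 + 3 \sqrt{9370}\right) = \left(22792 - 2173\right) + \left(6 + 3 \sqrt{9370}\right) = 20619 + \left(6 + 3 \sqrt{9370}\right) = 20625 + 3 \sqrt{9370}$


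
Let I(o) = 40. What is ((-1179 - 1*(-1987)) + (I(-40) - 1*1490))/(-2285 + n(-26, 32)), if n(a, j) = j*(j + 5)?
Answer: 214/367 ≈ 0.58311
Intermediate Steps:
n(a, j) = j*(5 + j)
((-1179 - 1*(-1987)) + (I(-40) - 1*1490))/(-2285 + n(-26, 32)) = ((-1179 - 1*(-1987)) + (40 - 1*1490))/(-2285 + 32*(5 + 32)) = ((-1179 + 1987) + (40 - 1490))/(-2285 + 32*37) = (808 - 1450)/(-2285 + 1184) = -642/(-1101) = -642*(-1/1101) = 214/367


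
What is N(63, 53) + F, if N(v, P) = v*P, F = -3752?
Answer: -413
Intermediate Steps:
N(v, P) = P*v
N(63, 53) + F = 53*63 - 3752 = 3339 - 3752 = -413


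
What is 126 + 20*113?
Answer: 2386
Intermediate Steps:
126 + 20*113 = 126 + 2260 = 2386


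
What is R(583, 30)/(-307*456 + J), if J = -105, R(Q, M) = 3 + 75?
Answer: -26/46699 ≈ -0.00055676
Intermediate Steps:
R(Q, M) = 78
R(583, 30)/(-307*456 + J) = 78/(-307*456 - 105) = 78/(-139992 - 105) = 78/(-140097) = 78*(-1/140097) = -26/46699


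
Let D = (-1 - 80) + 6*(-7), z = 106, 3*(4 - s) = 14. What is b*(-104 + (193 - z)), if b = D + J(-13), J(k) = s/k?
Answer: 81515/39 ≈ 2090.1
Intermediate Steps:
s = -⅔ (s = 4 - ⅓*14 = 4 - 14/3 = -⅔ ≈ -0.66667)
J(k) = -2/(3*k)
D = -123 (D = -81 - 42 = -123)
b = -4795/39 (b = -123 - ⅔/(-13) = -123 - ⅔*(-1/13) = -123 + 2/39 = -4795/39 ≈ -122.95)
b*(-104 + (193 - z)) = -4795*(-104 + (193 - 1*106))/39 = -4795*(-104 + (193 - 106))/39 = -4795*(-104 + 87)/39 = -4795/39*(-17) = 81515/39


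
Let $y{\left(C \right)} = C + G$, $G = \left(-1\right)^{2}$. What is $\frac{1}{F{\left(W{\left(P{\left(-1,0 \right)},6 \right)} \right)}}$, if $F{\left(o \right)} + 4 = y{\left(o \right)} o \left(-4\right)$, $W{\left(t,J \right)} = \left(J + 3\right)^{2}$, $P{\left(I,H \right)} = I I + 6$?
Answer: $- \frac{1}{26572} \approx -3.7634 \cdot 10^{-5}$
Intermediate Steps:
$P{\left(I,H \right)} = 6 + I^{2}$ ($P{\left(I,H \right)} = I^{2} + 6 = 6 + I^{2}$)
$G = 1$
$y{\left(C \right)} = 1 + C$ ($y{\left(C \right)} = C + 1 = 1 + C$)
$W{\left(t,J \right)} = \left(3 + J\right)^{2}$
$F{\left(o \right)} = -4 - 4 o \left(1 + o\right)$ ($F{\left(o \right)} = -4 + \left(1 + o\right) o \left(-4\right) = -4 + o \left(1 + o\right) \left(-4\right) = -4 - 4 o \left(1 + o\right)$)
$\frac{1}{F{\left(W{\left(P{\left(-1,0 \right)},6 \right)} \right)}} = \frac{1}{-4 - 4 \left(3 + 6\right)^{2} \left(1 + \left(3 + 6\right)^{2}\right)} = \frac{1}{-4 - 4 \cdot 9^{2} \left(1 + 9^{2}\right)} = \frac{1}{-4 - 324 \left(1 + 81\right)} = \frac{1}{-4 - 324 \cdot 82} = \frac{1}{-4 - 26568} = \frac{1}{-26572} = - \frac{1}{26572}$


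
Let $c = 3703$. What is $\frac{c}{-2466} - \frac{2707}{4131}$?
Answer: $- \frac{2441395}{1131894} \approx -2.1569$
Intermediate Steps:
$\frac{c}{-2466} - \frac{2707}{4131} = \frac{3703}{-2466} - \frac{2707}{4131} = 3703 \left(- \frac{1}{2466}\right) - \frac{2707}{4131} = - \frac{3703}{2466} - \frac{2707}{4131} = - \frac{2441395}{1131894}$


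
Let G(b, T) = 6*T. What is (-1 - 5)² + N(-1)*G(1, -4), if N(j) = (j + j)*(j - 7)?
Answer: -348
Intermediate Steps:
N(j) = 2*j*(-7 + j) (N(j) = (2*j)*(-7 + j) = 2*j*(-7 + j))
(-1 - 5)² + N(-1)*G(1, -4) = (-1 - 5)² + (2*(-1)*(-7 - 1))*(6*(-4)) = (-6)² + (2*(-1)*(-8))*(-24) = 36 + 16*(-24) = 36 - 384 = -348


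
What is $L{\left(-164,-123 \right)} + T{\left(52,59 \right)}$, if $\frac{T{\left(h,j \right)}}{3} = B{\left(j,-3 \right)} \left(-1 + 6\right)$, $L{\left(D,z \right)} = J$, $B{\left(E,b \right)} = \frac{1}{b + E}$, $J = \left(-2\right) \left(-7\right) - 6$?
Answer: $\frac{463}{56} \approx 8.2679$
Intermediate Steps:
$J = 8$ ($J = 14 - 6 = 8$)
$B{\left(E,b \right)} = \frac{1}{E + b}$
$L{\left(D,z \right)} = 8$
$T{\left(h,j \right)} = \frac{15}{-3 + j}$ ($T{\left(h,j \right)} = 3 \frac{-1 + 6}{j - 3} = 3 \frac{1}{-3 + j} 5 = 3 \frac{5}{-3 + j} = \frac{15}{-3 + j}$)
$L{\left(-164,-123 \right)} + T{\left(52,59 \right)} = 8 + \frac{15}{-3 + 59} = 8 + \frac{15}{56} = \frac{463}{56}$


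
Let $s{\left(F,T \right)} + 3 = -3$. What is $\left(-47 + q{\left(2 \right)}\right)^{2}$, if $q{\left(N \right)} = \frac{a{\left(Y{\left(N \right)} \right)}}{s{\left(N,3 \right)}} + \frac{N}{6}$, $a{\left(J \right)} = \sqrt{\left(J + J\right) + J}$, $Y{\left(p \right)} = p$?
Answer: $\frac{\left(280 + \sqrt{6}\right)^{2}}{36} \approx 2216.0$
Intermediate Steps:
$s{\left(F,T \right)} = -6$ ($s{\left(F,T \right)} = -3 - 3 = -6$)
$a{\left(J \right)} = \sqrt{3} \sqrt{J}$ ($a{\left(J \right)} = \sqrt{2 J + J} = \sqrt{3 J} = \sqrt{3} \sqrt{J}$)
$q{\left(N \right)} = \frac{N}{6} - \frac{\sqrt{3} \sqrt{N}}{6}$ ($q{\left(N \right)} = \frac{\sqrt{3} \sqrt{N}}{-6} + \frac{N}{6} = \sqrt{3} \sqrt{N} \left(- \frac{1}{6}\right) + N \frac{1}{6} = - \frac{\sqrt{3} \sqrt{N}}{6} + \frac{N}{6} = \frac{N}{6} - \frac{\sqrt{3} \sqrt{N}}{6}$)
$\left(-47 + q{\left(2 \right)}\right)^{2} = \left(-47 + \left(\frac{1}{6} \cdot 2 - \frac{\sqrt{3} \sqrt{2}}{6}\right)\right)^{2} = \left(-47 + \left(\frac{1}{3} - \frac{\sqrt{6}}{6}\right)\right)^{2} = \left(- \frac{140}{3} - \frac{\sqrt{6}}{6}\right)^{2}$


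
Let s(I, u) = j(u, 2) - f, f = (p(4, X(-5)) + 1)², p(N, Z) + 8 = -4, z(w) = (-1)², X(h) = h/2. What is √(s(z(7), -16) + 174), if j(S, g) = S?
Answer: √37 ≈ 6.0828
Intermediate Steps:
X(h) = h/2 (X(h) = h*(½) = h/2)
z(w) = 1
p(N, Z) = -12 (p(N, Z) = -8 - 4 = -12)
f = 121 (f = (-12 + 1)² = (-11)² = 121)
s(I, u) = -121 + u (s(I, u) = u - 1*121 = u - 121 = -121 + u)
√(s(z(7), -16) + 174) = √((-121 - 16) + 174) = √(-137 + 174) = √37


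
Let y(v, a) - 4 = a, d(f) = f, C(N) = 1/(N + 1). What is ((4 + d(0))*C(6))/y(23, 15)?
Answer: 4/133 ≈ 0.030075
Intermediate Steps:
C(N) = 1/(1 + N)
y(v, a) = 4 + a
((4 + d(0))*C(6))/y(23, 15) = ((4 + 0)/(1 + 6))/(4 + 15) = (4/7)/19 = (4*(⅐))*(1/19) = (4/7)*(1/19) = 4/133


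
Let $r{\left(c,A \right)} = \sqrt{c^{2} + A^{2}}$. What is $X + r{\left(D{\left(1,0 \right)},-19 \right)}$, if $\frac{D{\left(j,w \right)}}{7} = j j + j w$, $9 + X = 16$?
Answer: $7 + \sqrt{410} \approx 27.248$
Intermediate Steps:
$X = 7$ ($X = -9 + 16 = 7$)
$D{\left(j,w \right)} = 7 j^{2} + 7 j w$ ($D{\left(j,w \right)} = 7 \left(j j + j w\right) = 7 \left(j^{2} + j w\right) = 7 j^{2} + 7 j w$)
$r{\left(c,A \right)} = \sqrt{A^{2} + c^{2}}$
$X + r{\left(D{\left(1,0 \right)},-19 \right)} = 7 + \sqrt{\left(-19\right)^{2} + \left(7 \cdot 1 \left(1 + 0\right)\right)^{2}} = 7 + \sqrt{361 + \left(7 \cdot 1 \cdot 1\right)^{2}} = 7 + \sqrt{361 + 7^{2}} = 7 + \sqrt{361 + 49} = 7 + \sqrt{410}$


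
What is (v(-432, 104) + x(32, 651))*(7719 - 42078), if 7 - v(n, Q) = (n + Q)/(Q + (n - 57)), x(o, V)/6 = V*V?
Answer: -33636865799043/385 ≈ -8.7369e+10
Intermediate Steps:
x(o, V) = 6*V² (x(o, V) = 6*(V*V) = 6*V²)
v(n, Q) = 7 - (Q + n)/(-57 + Q + n) (v(n, Q) = 7 - (n + Q)/(Q + (n - 57)) = 7 - (Q + n)/(Q + (-57 + n)) = 7 - (Q + n)/(-57 + Q + n))
(v(-432, 104) + x(32, 651))*(7719 - 42078) = (3*(-133 + 2*104 + 2*(-432))/(-57 + 104 - 432) + 6*651²)*(7719 - 42078) = (3*(-133 + 208 - 864)/(-385) + 6*423801)*(-34359) = (3*(-1/385)*(-789) + 2542806)*(-34359) = (2367/385 + 2542806)*(-34359) = (978982677/385)*(-34359) = -33636865799043/385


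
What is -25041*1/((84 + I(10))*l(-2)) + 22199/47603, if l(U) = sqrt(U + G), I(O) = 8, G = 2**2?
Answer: 22199/47603 - 25041*sqrt(2)/184 ≈ -192.00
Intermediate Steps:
G = 4
l(U) = sqrt(4 + U) (l(U) = sqrt(U + 4) = sqrt(4 + U))
-25041*1/((84 + I(10))*l(-2)) + 22199/47603 = -25041*1/(sqrt(4 - 2)*(84 + 8)) + 22199/47603 = -25041*sqrt(2)/184 + 22199*(1/47603) = -25041*sqrt(2)/184 + 22199/47603 = 22199/47603 - 25041*sqrt(2)/184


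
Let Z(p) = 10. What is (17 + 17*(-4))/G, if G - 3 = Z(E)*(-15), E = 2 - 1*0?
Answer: 17/49 ≈ 0.34694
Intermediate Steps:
E = 2 (E = 2 + 0 = 2)
G = -147 (G = 3 + 10*(-15) = 3 - 150 = -147)
(17 + 17*(-4))/G = (17 + 17*(-4))/(-147) = (17 - 68)*(-1/147) = -51*(-1/147) = 17/49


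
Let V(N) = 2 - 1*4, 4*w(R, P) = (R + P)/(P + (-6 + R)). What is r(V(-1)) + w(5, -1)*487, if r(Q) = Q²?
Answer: -479/2 ≈ -239.50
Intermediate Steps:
w(R, P) = (P + R)/(4*(-6 + P + R)) (w(R, P) = ((R + P)/(P + (-6 + R)))/4 = ((P + R)/(-6 + P + R))/4 = (P + R)/(4*(-6 + P + R)))
V(N) = -2 (V(N) = 2 - 4 = -2)
r(V(-1)) + w(5, -1)*487 = (-2)² + ((-1 + 5)/(4*(-6 - 1 + 5)))*487 = 4 + ((¼)*4/(-2))*487 = 4 + ((¼)*(-½)*4)*487 = 4 - ½*487 = 4 - 487/2 = -479/2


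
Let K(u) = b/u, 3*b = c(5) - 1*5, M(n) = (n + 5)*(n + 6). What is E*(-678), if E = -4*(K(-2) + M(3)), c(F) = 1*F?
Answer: 195264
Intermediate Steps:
M(n) = (5 + n)*(6 + n)
c(F) = F
b = 0 (b = (5 - 1*5)/3 = (5 - 5)/3 = (1/3)*0 = 0)
K(u) = 0 (K(u) = 0/u = 0)
E = -288 (E = -4*(0 + (30 + 3**2 + 11*3)) = -4*(0 + (30 + 9 + 33)) = -4*(0 + 72) = -4*72 = -288)
E*(-678) = -288*(-678) = 195264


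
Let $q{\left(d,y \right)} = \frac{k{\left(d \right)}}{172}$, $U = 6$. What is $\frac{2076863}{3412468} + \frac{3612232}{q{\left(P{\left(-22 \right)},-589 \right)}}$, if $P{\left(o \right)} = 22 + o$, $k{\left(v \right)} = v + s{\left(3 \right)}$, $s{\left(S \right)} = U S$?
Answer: $\frac{1060089864029303}{30712212} \approx 3.4517 \cdot 10^{7}$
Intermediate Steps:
$s{\left(S \right)} = 6 S$
$k{\left(v \right)} = 18 + v$ ($k{\left(v \right)} = v + 6 \cdot 3 = v + 18 = 18 + v$)
$q{\left(d,y \right)} = \frac{9}{86} + \frac{d}{172}$ ($q{\left(d,y \right)} = \frac{18 + d}{172} = \left(18 + d\right) \frac{1}{172} = \frac{9}{86} + \frac{d}{172}$)
$\frac{2076863}{3412468} + \frac{3612232}{q{\left(P{\left(-22 \right)},-589 \right)}} = \frac{2076863}{3412468} + \frac{3612232}{\frac{9}{86} + \frac{22 - 22}{172}} = 2076863 \cdot \frac{1}{3412468} + \frac{3612232}{\frac{9}{86} + \frac{1}{172} \cdot 0} = \frac{2076863}{3412468} + \frac{3612232}{\frac{9}{86} + 0} = \frac{2076863}{3412468} + \frac{3612232}{\frac{9}{86}} = \frac{2076863}{3412468} + 3612232 \cdot \frac{86}{9} = \frac{2076863}{3412468} + \frac{310651952}{9} = \frac{1060089864029303}{30712212}$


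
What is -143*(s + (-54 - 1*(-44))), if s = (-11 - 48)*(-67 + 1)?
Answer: -555412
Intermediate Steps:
s = 3894 (s = -59*(-66) = 3894)
-143*(s + (-54 - 1*(-44))) = -143*(3894 + (-54 - 1*(-44))) = -143*(3894 + (-54 + 44)) = -143*(3894 - 10) = -143*3884 = -555412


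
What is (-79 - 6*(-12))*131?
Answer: -917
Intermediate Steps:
(-79 - 6*(-12))*131 = (-79 + 72)*131 = -7*131 = -917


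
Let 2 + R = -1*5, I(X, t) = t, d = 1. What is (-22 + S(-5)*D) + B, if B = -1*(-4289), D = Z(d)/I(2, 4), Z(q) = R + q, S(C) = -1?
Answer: 8537/2 ≈ 4268.5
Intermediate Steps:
R = -7 (R = -2 - 1*5 = -2 - 5 = -7)
Z(q) = -7 + q
D = -3/2 (D = (-7 + 1)/4 = -6*¼ = -3/2 ≈ -1.5000)
B = 4289
(-22 + S(-5)*D) + B = (-22 - 1*(-3/2)) + 4289 = (-22 + 3/2) + 4289 = -41/2 + 4289 = 8537/2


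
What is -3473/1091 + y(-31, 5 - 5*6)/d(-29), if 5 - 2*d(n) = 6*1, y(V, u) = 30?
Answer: -68933/1091 ≈ -63.183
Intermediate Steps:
d(n) = -1/2 (d(n) = 5/2 - 3 = -1/2)
-3473/1091 + y(-31, 5 - 5*6)/d(-29) = -3473/1091 + 30/(-1/2) = -3473*1/1091 + 30*(-2) = -3473/1091 - 60 = -68933/1091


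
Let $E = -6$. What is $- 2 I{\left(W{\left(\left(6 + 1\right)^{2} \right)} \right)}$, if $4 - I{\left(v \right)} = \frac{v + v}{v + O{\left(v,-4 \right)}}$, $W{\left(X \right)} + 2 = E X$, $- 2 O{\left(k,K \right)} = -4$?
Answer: $- \frac{584}{147} \approx -3.9728$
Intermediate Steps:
$O{\left(k,K \right)} = 2$ ($O{\left(k,K \right)} = \left(- \frac{1}{2}\right) \left(-4\right) = 2$)
$W{\left(X \right)} = -2 - 6 X$
$I{\left(v \right)} = 4 - \frac{2 v}{2 + v}$ ($I{\left(v \right)} = 4 - \frac{v + v}{v + 2} = 4 - \frac{2 v}{2 + v}$)
$- 2 I{\left(W{\left(\left(6 + 1\right)^{2} \right)} \right)} = - 2 \frac{2 \left(4 - \left(2 + 6 \left(6 + 1\right)^{2}\right)\right)}{2 - \left(2 + 6 \left(6 + 1\right)^{2}\right)} = - 2 \frac{2 \left(4 - \left(2 + 6 \cdot 7^{2}\right)\right)}{2 - \left(2 + 6 \cdot 7^{2}\right)} = - 2 \frac{2 \left(4 - 296\right)}{2 - 296} = - 2 \cdot 2 \frac{1}{-294} \left(-292\right) = - 2 \cdot 2 \left(- \frac{1}{294}\right) \left(-292\right) = \left(-2\right) \frac{292}{147} = - \frac{584}{147}$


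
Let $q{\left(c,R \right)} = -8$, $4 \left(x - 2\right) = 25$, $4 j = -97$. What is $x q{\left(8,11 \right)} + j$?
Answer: $- \frac{361}{4} \approx -90.25$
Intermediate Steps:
$j = - \frac{97}{4}$ ($j = \frac{1}{4} \left(-97\right) = - \frac{97}{4} \approx -24.25$)
$x = \frac{33}{4}$ ($x = 2 + \frac{1}{4} \cdot 25 = 2 + \frac{25}{4} = \frac{33}{4} \approx 8.25$)
$x q{\left(8,11 \right)} + j = \frac{33}{4} \left(-8\right) - \frac{97}{4} = -66 - \frac{97}{4} = - \frac{361}{4}$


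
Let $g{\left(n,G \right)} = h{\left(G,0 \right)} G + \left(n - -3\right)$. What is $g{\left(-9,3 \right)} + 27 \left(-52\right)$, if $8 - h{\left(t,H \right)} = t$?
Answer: $-1395$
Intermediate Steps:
$h{\left(t,H \right)} = 8 - t$
$g{\left(n,G \right)} = 3 + n + G \left(8 - G\right)$ ($g{\left(n,G \right)} = \left(8 - G\right) G + \left(n - -3\right) = G \left(8 - G\right) + \left(n + 3\right) = G \left(8 - G\right) + \left(3 + n\right) = 3 + n + G \left(8 - G\right)$)
$g{\left(-9,3 \right)} + 27 \left(-52\right) = \left(3 - 9 - 3 \left(-8 + 3\right)\right) + 27 \left(-52\right) = \left(3 - 9 - 3 \left(-5\right)\right) - 1404 = \left(3 - 9 + 15\right) - 1404 = 9 - 1404 = -1395$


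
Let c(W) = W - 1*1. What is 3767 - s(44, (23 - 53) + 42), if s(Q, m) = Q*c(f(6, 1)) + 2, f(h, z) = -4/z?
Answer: 3985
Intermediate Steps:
c(W) = -1 + W (c(W) = W - 1 = -1 + W)
s(Q, m) = 2 - 5*Q (s(Q, m) = Q*(-1 - 4/1) + 2 = Q*(-1 - 4*1) + 2 = Q*(-1 - 4) + 2 = Q*(-5) + 2 = -5*Q + 2 = 2 - 5*Q)
3767 - s(44, (23 - 53) + 42) = 3767 - (2 - 5*44) = 3767 - (2 - 220) = 3767 - 1*(-218) = 3767 + 218 = 3985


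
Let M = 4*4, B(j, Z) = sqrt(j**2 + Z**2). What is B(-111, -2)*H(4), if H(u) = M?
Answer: 80*sqrt(493) ≈ 1776.3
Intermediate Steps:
B(j, Z) = sqrt(Z**2 + j**2)
M = 16
H(u) = 16
B(-111, -2)*H(4) = sqrt((-2)**2 + (-111)**2)*16 = sqrt(4 + 12321)*16 = sqrt(12325)*16 = (5*sqrt(493))*16 = 80*sqrt(493)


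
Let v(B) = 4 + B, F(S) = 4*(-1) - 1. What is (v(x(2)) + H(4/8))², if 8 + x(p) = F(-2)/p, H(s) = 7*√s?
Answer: 267/4 - 91*√2/2 ≈ 2.4033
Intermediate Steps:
F(S) = -5 (F(S) = -4 - 1 = -5)
x(p) = -8 - 5/p
(v(x(2)) + H(4/8))² = ((4 + (-8 - 5/2)) + 7*√(4/8))² = ((4 + (-8 - 5*½)) + 7*√(4*(⅛)))² = ((4 + (-8 - 5/2)) + 7*√(½))² = ((4 - 21/2) + 7*(√2/2))² = (-13/2 + 7*√2/2)²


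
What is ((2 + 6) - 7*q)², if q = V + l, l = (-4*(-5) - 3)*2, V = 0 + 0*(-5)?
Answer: 52900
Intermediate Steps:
V = 0 (V = 0 + 0 = 0)
l = 34 (l = (20 - 3)*2 = 17*2 = 34)
q = 34 (q = 0 + 34 = 34)
((2 + 6) - 7*q)² = ((2 + 6) - 7*34)² = (8 - 238)² = (-230)² = 52900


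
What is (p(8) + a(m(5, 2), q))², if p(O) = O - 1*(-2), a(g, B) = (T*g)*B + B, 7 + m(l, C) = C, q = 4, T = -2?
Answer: 2916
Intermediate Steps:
m(l, C) = -7 + C
a(g, B) = B - 2*B*g (a(g, B) = (-2*g)*B + B = -2*B*g + B = B - 2*B*g)
p(O) = 2 + O (p(O) = O + 2 = 2 + O)
(p(8) + a(m(5, 2), q))² = ((2 + 8) + 4*(1 - 2*(-7 + 2)))² = (10 + 4*(1 - 2*(-5)))² = (10 + 4*(1 + 10))² = (10 + 4*11)² = (10 + 44)² = 54² = 2916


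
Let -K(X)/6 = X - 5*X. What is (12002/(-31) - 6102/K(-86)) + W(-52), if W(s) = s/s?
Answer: -4086497/10664 ≈ -383.21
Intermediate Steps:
K(X) = 24*X (K(X) = -6*(X - 5*X) = -(-24)*X = 24*X)
W(s) = 1
(12002/(-31) - 6102/K(-86)) + W(-52) = (12002/(-31) - 6102/(24*(-86))) + 1 = (12002*(-1/31) - 6102/(-2064)) + 1 = (-12002/31 - 6102*(-1/2064)) + 1 = (-12002/31 + 1017/344) + 1 = -4097161/10664 + 1 = -4086497/10664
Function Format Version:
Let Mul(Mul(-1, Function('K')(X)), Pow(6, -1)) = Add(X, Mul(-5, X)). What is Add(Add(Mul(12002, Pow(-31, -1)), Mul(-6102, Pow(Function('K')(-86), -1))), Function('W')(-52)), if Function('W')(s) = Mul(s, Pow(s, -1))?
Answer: Rational(-4086497, 10664) ≈ -383.21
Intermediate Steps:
Function('K')(X) = Mul(24, X) (Function('K')(X) = Mul(-6, Add(X, Mul(-5, X))) = Mul(-6, Mul(-4, X)) = Mul(24, X))
Function('W')(s) = 1
Add(Add(Mul(12002, Pow(-31, -1)), Mul(-6102, Pow(Function('K')(-86), -1))), Function('W')(-52)) = Add(Add(Mul(12002, Pow(-31, -1)), Mul(-6102, Pow(Mul(24, -86), -1))), 1) = Add(Add(Mul(12002, Rational(-1, 31)), Mul(-6102, Pow(-2064, -1))), 1) = Add(Add(Rational(-12002, 31), Mul(-6102, Rational(-1, 2064))), 1) = Add(Add(Rational(-12002, 31), Rational(1017, 344)), 1) = Add(Rational(-4097161, 10664), 1) = Rational(-4086497, 10664)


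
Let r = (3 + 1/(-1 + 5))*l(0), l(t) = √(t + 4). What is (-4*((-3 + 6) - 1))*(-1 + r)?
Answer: -44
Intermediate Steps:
l(t) = √(4 + t)
r = 13/2 (r = (3 + 1/(-1 + 5))*√(4 + 0) = (3 + 1/4)*√4 = (3 + ¼)*2 = (13/4)*2 = 13/2 ≈ 6.5000)
(-4*((-3 + 6) - 1))*(-1 + r) = (-4*((-3 + 6) - 1))*(-1 + 13/2) = -4*(3 - 1)*(11/2) = -4*2*(11/2) = -8*11/2 = -44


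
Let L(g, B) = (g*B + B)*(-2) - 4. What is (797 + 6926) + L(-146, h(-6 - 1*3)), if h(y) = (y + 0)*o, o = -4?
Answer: 18159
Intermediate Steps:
h(y) = -4*y (h(y) = (y + 0)*(-4) = y*(-4) = -4*y)
L(g, B) = -4 - 2*B - 2*B*g (L(g, B) = (B*g + B)*(-2) - 4 = (B + B*g)*(-2) - 4 = (-2*B - 2*B*g) - 4 = -4 - 2*B - 2*B*g)
(797 + 6926) + L(-146, h(-6 - 1*3)) = (797 + 6926) + (-4 - (-8)*(-6 - 1*3) - 2*(-4*(-6 - 1*3))*(-146)) = 7723 + (-4 - (-8)*(-6 - 3) - 2*(-4*(-6 - 3))*(-146)) = 7723 + (-4 - (-8)*(-9) - 2*(-4*(-9))*(-146)) = 7723 + (-4 - 2*36 - 2*36*(-146)) = 7723 + (-4 - 72 + 10512) = 7723 + 10436 = 18159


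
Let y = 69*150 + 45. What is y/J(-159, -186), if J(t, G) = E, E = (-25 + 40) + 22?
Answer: 10395/37 ≈ 280.95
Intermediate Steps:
y = 10395 (y = 10350 + 45 = 10395)
E = 37 (E = 15 + 22 = 37)
J(t, G) = 37
y/J(-159, -186) = 10395/37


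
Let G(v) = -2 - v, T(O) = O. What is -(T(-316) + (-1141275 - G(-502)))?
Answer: 1142091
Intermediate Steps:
-(T(-316) + (-1141275 - G(-502))) = -(-316 + (-1141275 - (-2 - 1*(-502)))) = -(-316 + (-1141275 - (-2 + 502))) = -(-316 + (-1141275 - 1*500)) = -(-316 + (-1141275 - 500)) = -(-316 - 1141775) = -1*(-1142091) = 1142091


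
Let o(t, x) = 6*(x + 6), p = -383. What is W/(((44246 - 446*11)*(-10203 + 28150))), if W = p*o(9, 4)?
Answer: -1149/35301749 ≈ -3.2548e-5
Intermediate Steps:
o(t, x) = 36 + 6*x (o(t, x) = 6*(6 + x) = 36 + 6*x)
W = -22980 (W = -383*(36 + 6*4) = -383*(36 + 24) = -383*60 = -22980)
W/(((44246 - 446*11)*(-10203 + 28150))) = -22980*1/((-10203 + 28150)*(44246 - 446*11)) = -22980*1/(17947*(44246 - 4906)) = -22980/(39340*17947) = -22980/706034980 = -22980*1/706034980 = -1149/35301749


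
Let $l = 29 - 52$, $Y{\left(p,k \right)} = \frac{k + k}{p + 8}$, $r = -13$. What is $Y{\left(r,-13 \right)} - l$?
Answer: $\frac{141}{5} \approx 28.2$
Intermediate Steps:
$Y{\left(p,k \right)} = \frac{2 k}{8 + p}$
$l = -23$ ($l = 29 - 52 = -23$)
$Y{\left(r,-13 \right)} - l = 2 \left(-13\right) \frac{1}{8 - 13} - -23 = 2 \left(-13\right) \frac{1}{-5} + 23 = 2 \left(-13\right) \left(- \frac{1}{5}\right) + 23 = \frac{26}{5} + 23 = \frac{141}{5}$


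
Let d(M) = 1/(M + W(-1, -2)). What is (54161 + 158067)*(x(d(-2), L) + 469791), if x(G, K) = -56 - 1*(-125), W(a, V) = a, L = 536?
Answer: 99717448080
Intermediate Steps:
d(M) = 1/(-1 + M) (d(M) = 1/(M - 1) = 1/(-1 + M))
x(G, K) = 69 (x(G, K) = -56 + 125 = 69)
(54161 + 158067)*(x(d(-2), L) + 469791) = (54161 + 158067)*(69 + 469791) = 212228*469860 = 99717448080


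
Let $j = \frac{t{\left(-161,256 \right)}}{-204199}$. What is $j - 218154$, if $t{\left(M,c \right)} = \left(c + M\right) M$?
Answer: $- \frac{44546813351}{204199} \approx -2.1815 \cdot 10^{5}$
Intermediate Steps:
$t{\left(M,c \right)} = M \left(M + c\right)$ ($t{\left(M,c \right)} = \left(M + c\right) M = M \left(M + c\right)$)
$j = \frac{15295}{204199}$ ($j = \frac{\left(-161\right) \left(-161 + 256\right)}{-204199} = \left(-161\right) 95 \left(- \frac{1}{204199}\right) = \left(-15295\right) \left(- \frac{1}{204199}\right) = \frac{15295}{204199} \approx 0.074902$)
$j - 218154 = \frac{15295}{204199} - 218154 = - \frac{44546813351}{204199}$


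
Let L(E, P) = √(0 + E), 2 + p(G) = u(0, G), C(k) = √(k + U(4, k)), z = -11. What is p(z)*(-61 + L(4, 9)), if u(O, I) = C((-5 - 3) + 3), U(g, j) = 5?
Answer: 118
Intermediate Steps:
C(k) = √(5 + k) (C(k) = √(k + 5) = √(5 + k))
u(O, I) = 0 (u(O, I) = √(5 + ((-5 - 3) + 3)) = √(5 + (-8 + 3)) = √(5 - 5) = √0 = 0)
p(G) = -2 (p(G) = -2 + 0 = -2)
L(E, P) = √E
p(z)*(-61 + L(4, 9)) = -2*(-61 + √4) = -2*(-61 + 2) = -2*(-59) = 118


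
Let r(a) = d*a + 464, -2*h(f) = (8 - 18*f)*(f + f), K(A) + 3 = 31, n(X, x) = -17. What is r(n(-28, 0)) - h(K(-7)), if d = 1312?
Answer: -35728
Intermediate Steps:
K(A) = 28 (K(A) = -3 + 31 = 28)
h(f) = -f*(8 - 18*f) (h(f) = -(8 - 18*f)*(f + f)/2 = -(8 - 18*f)*2*f/2 = -f*(8 - 18*f))
r(a) = 464 + 1312*a (r(a) = 1312*a + 464 = 464 + 1312*a)
r(n(-28, 0)) - h(K(-7)) = (464 + 1312*(-17)) - 2*28*(-4 + 9*28) = (464 - 22304) - 2*28*(-4 + 252) = -21840 - 2*28*248 = -21840 - 1*13888 = -21840 - 13888 = -35728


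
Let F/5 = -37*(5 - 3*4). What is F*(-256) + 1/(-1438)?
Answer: -476725761/1438 ≈ -3.3152e+5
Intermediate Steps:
F = 1295 (F = 5*(-37*(5 - 3*4)) = 5*(-37*(5 - 12)) = 5*(-37*(-7)) = 5*259 = 1295)
F*(-256) + 1/(-1438) = 1295*(-256) + 1/(-1438) = -331520 - 1/1438 = -476725761/1438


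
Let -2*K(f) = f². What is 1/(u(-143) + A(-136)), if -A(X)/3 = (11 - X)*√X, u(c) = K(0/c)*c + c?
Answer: I/(-143*I + 882*√34) ≈ -5.4024e-6 + 0.00019429*I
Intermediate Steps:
K(f) = -f²/2
u(c) = c (u(c) = (-(0/c)²/2)*c + c = (-½*0²)*c + c = (-½*0)*c + c = 0*c + c = 0 + c = c)
A(X) = -3*√X*(11 - X) (A(X) = -3*(11 - X)*√X = -3*√X*(11 - X))
1/(u(-143) + A(-136)) = 1/(-143 + 3*√(-136)*(-11 - 136)) = 1/(-143 + 3*(2*I*√34)*(-147)) = 1/(-143 - 882*I*√34)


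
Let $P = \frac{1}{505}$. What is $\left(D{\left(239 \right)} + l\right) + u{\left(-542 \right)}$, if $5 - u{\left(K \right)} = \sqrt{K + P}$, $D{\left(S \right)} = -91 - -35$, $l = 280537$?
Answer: $280486 - \frac{i \sqrt{138223045}}{505} \approx 2.8049 \cdot 10^{5} - 23.281 i$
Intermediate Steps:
$P = \frac{1}{505} \approx 0.0019802$
$D{\left(S \right)} = -56$ ($D{\left(S \right)} = -91 + 35 = -56$)
$u{\left(K \right)} = 5 - \sqrt{\frac{1}{505} + K}$ ($u{\left(K \right)} = 5 - \sqrt{K + \frac{1}{505}} = 5 - \sqrt{\frac{1}{505} + K}$)
$\left(D{\left(239 \right)} + l\right) + u{\left(-542 \right)} = \left(-56 + 280537\right) + \left(5 - \frac{\sqrt{505 + 255025 \left(-542\right)}}{505}\right) = 280481 + \left(5 - \frac{\sqrt{505 - 138223550}}{505}\right) = 280481 + \left(5 - \frac{\sqrt{-138223045}}{505}\right) = 280481 + \left(5 - \frac{i \sqrt{138223045}}{505}\right) = 280486 - \frac{i \sqrt{138223045}}{505}$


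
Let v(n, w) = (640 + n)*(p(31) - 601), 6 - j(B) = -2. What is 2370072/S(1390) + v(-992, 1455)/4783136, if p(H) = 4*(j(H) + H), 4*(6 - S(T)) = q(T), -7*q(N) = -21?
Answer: 472349063673/1046311 ≈ 4.5144e+5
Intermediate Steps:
q(N) = 3 (q(N) = -⅐*(-21) = 3)
j(B) = 8 (j(B) = 6 - 1*(-2) = 6 + 2 = 8)
S(T) = 21/4 (S(T) = 6 - ¼*3 = 6 - ¾ = 21/4)
p(H) = 32 + 4*H (p(H) = 4*(8 + H) = 32 + 4*H)
v(n, w) = -284800 - 445*n (v(n, w) = (640 + n)*((32 + 4*31) - 601) = (640 + n)*((32 + 124) - 601) = (640 + n)*(156 - 601) = (640 + n)*(-445) = -284800 - 445*n)
2370072/S(1390) + v(-992, 1455)/4783136 = 2370072/(21/4) + (-284800 - 445*(-992))/4783136 = 2370072*(4/21) + (-284800 + 441440)*(1/4783136) = 3160096/7 + 156640*(1/4783136) = 3160096/7 + 4895/149473 = 472349063673/1046311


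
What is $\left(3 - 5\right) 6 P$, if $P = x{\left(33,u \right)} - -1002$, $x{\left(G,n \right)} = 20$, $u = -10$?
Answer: $-12264$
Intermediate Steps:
$P = 1022$ ($P = 20 - -1002 = 20 + 1002 = 1022$)
$\left(3 - 5\right) 6 P = \left(3 - 5\right) 6 \cdot 1022 = \left(-2\right) 6 \cdot 1022 = \left(-12\right) 1022 = -12264$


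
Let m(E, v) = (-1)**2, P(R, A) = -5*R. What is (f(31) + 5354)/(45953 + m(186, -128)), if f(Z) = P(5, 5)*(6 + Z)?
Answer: 4429/45954 ≈ 0.096379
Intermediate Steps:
f(Z) = -150 - 25*Z (f(Z) = (-5*5)*(6 + Z) = -25*(6 + Z) = -150 - 25*Z)
m(E, v) = 1
(f(31) + 5354)/(45953 + m(186, -128)) = ((-150 - 25*31) + 5354)/(45953 + 1) = ((-150 - 775) + 5354)/45954 = (-925 + 5354)*(1/45954) = 4429*(1/45954) = 4429/45954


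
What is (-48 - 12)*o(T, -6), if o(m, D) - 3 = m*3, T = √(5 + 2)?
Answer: -180 - 180*√7 ≈ -656.24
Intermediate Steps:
T = √7 ≈ 2.6458
o(m, D) = 3 + 3*m (o(m, D) = 3 + m*3 = 3 + 3*m)
(-48 - 12)*o(T, -6) = (-48 - 12)*(3 + 3*√7) = -60*(3 + 3*√7) = -180 - 180*√7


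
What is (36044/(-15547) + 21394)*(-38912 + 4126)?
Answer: -11569005224564/15547 ≈ -7.4413e+8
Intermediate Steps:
(36044/(-15547) + 21394)*(-38912 + 4126) = (36044*(-1/15547) + 21394)*(-34786) = (-36044/15547 + 21394)*(-34786) = (332576474/15547)*(-34786) = -11569005224564/15547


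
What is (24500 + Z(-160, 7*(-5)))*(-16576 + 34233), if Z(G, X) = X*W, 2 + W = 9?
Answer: 428270535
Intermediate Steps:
W = 7 (W = -2 + 9 = 7)
Z(G, X) = 7*X (Z(G, X) = X*7 = 7*X)
(24500 + Z(-160, 7*(-5)))*(-16576 + 34233) = (24500 + 7*(7*(-5)))*(-16576 + 34233) = (24500 + 7*(-35))*17657 = (24500 - 245)*17657 = 24255*17657 = 428270535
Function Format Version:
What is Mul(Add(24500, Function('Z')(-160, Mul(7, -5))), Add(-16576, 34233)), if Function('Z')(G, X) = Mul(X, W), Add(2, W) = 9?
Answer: 428270535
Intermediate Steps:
W = 7 (W = Add(-2, 9) = 7)
Function('Z')(G, X) = Mul(7, X) (Function('Z')(G, X) = Mul(X, 7) = Mul(7, X))
Mul(Add(24500, Function('Z')(-160, Mul(7, -5))), Add(-16576, 34233)) = Mul(Add(24500, Mul(7, Mul(7, -5))), Add(-16576, 34233)) = Mul(Add(24500, Mul(7, -35)), 17657) = Mul(Add(24500, -245), 17657) = Mul(24255, 17657) = 428270535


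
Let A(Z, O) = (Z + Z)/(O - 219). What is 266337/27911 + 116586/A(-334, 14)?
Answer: 333627220773/9322274 ≈ 35788.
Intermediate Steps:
A(Z, O) = 2*Z/(-219 + O) (A(Z, O) = (2*Z)/(-219 + O) = 2*Z/(-219 + O))
266337/27911 + 116586/A(-334, 14) = 266337/27911 + 116586/((2*(-334)/(-219 + 14))) = 266337*(1/27911) + 116586/((2*(-334)/(-205))) = 266337/27911 + 116586/((2*(-334)*(-1/205))) = 266337/27911 + 116586/(668/205) = 266337/27911 + 116586*(205/668) = 266337/27911 + 11950065/334 = 333627220773/9322274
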